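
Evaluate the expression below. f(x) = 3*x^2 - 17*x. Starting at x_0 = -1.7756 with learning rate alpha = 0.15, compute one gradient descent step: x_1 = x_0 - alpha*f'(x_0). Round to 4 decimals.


We compute the gradient at x_0 and apply the update.
f'(x) = 6*x - 17
f'(-1.7756) = 6*-1.7756 - 17 = -27.6536
x_1 = -1.7756 - 0.15*-27.6536 = 2.3724


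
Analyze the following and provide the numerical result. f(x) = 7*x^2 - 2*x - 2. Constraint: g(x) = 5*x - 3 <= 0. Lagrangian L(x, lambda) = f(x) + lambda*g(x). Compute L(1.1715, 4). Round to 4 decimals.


Step 1: Evaluate f(x).
f(1.1715) = 7*1.1715^2 - 2*1.1715 - 2 = 5.2639
Step 2: Evaluate g(x).
g(1.1715) = 5*1.1715 - 3 = 2.8575
Step 3: Compute Lagrangian.
L = 5.2639 + 4*2.8575 = 16.6939


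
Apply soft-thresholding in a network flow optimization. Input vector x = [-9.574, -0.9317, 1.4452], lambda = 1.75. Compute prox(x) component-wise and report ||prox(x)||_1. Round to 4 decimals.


Soft-thresholding with lambda = 1.75:
prox(-9.574) = sign(-9.574)*max(|-9.574| - 1.75, 0) = -7.824
prox(-0.9317) = sign(-0.9317)*max(|-0.9317| - 1.75, 0) = 0.0
prox(1.4452) = sign(1.4452)*max(|1.4452| - 1.75, 0) = 0.0
prox(x) = [-7.824, 0.0, 0.0]
||prox(x)||_1 = 7.824 + 0.0 + 0.0 = 7.824


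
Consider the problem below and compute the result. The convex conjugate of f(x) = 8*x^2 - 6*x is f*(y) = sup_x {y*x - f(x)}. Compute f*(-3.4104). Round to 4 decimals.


f*(y) = sup_x {y*x - a*x^2 - b*x} = sup_x {(y-b)*x - a*x^2}
FOC: (y - b) - 2a*x = 0 => x* = (y - b)/(2a)
x* = (-3.4104 + 6)/(2*8) = 0.1619
f*(-3.4104) = (y-b)^2/(4a) = (-3.4104 + 6)^2/(4*8)
= 6.706/32 = 0.2096


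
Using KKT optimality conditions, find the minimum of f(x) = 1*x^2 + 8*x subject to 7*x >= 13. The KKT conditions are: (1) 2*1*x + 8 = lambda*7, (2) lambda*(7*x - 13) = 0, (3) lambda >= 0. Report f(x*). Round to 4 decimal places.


Step 1: Try lambda = 0 (constraint inactive).
x_unc = -8/(2*1) = -4.0
Check: 7*-4.0 = -28.0 < 13 -- violated!
Step 2: Constraint must be active: 7*x = 13
x* = 13/7 = 1.8571 (rounded; the exact value 13/7 is used below)
lambda = (2*1*(13/7) + 8)/7 = 1.6735
Step 3: Compute optimal value.
f(x*) = 1*(13/7)^2 + 8*(13/7) = 18.3061


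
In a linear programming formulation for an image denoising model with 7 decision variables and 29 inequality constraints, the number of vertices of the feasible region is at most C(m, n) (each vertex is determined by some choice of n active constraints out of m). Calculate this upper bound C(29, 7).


Each vertex corresponds to some choice of n active constraints out of m, so the number of vertices is at most C(m, n) = m! / (n!(m-n)!).
m = 29, n = 7
Numerator: 29 * 28 * 27 * 26 * 25 * 24 * 23
Denominator: 7! = 5040
C(29, 7) = 1560780


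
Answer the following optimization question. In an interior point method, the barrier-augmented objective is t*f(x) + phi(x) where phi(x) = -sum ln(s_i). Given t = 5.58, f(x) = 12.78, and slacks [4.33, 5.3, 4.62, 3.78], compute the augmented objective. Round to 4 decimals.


Step 1: Compute log-barrier.
ln values: [1.4656, 1.6677, 1.5304, 1.3297]
phi = -(1.4656 + 1.6677 + 1.5304 + 1.3297) = -5.9934
Step 2: Compute augmented objective.
t*f(x) = 5.58*12.78 = 71.3124
Total = 71.3124 - 5.9934 = 65.319


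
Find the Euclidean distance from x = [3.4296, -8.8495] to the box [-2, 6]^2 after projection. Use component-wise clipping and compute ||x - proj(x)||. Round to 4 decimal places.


Project each component onto [-2, 6].
clip(3.4296) = 3.4296, clip(-8.8495) = -2.0
Projection = [3.4296, -2.0]
Squared diffs: [0.0, 46.9157]
Distance = sqrt(46.9157) = 6.8495


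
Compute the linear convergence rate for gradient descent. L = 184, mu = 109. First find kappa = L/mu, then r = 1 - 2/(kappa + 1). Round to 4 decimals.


Step 1: Compute the condition number.
kappa = L/mu = 184/109 = 1.6881
Step 2: Compute the convergence rate.
r = 1 - 2/(kappa + 1) = 1 - 2*mu/(L + mu) = (L - mu)/(L + mu) = 75/293 = 0.256


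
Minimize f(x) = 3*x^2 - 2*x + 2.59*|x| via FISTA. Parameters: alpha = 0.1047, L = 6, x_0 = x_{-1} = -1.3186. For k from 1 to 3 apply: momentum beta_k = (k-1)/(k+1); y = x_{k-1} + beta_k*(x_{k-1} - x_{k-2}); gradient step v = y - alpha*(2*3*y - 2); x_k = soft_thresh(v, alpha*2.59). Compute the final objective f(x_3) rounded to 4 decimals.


FISTA on f(x) = 3*x^2 - 2*x + 2.59*|x|
L = 6, alpha = 0.1047
Iteration 1: beta = 0.0, y = -1.3186 + 0.0*(-1.3186 + 1.3186) = -1.3186
  grad(y) = -9.9116, v = y - alpha*grad = -0.2809
  prox(v) = soft_thresh(-0.2809, 0.2712) = -0.0097
Iteration 2: beta = 0.3333, y = -0.0097 + 0.3333*(-0.0097 + 1.3186) = 0.4266
  grad(y) = 0.5597, v = y - alpha*grad = 0.368
  prox(v) = soft_thresh(0.368, 0.2712) = 0.0968
Iteration 3: beta = 0.5, y = 0.0968 + 0.5*(0.0968 + 0.0097) = 0.1501
  grad(y) = -1.0993, v = y - alpha*grad = 0.2652
  prox(v) = soft_thresh(0.2652, 0.2712) = 0.0
f(x_3) = 3*0.0^2 - 2*0.0 + 2.59*|0.0| = 0.0


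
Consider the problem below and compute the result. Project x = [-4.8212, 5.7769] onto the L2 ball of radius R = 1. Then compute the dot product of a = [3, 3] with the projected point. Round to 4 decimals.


Step 1: Compute ||x|| (intermediates to 6 decimals).
||x|| = sqrt((-4.8212)^2 + 5.7769^2) = 7.524397
Step 2: Project.
Since ||x|| > R, scale = R/||x|| = 1/7.524397 = 0.132901, proj(x) = scale * x
proj(x) = [-0.640742, 0.767756]
Step 3: Dot product.
a^T * proj(x) = 3*(-0.640742) + 3*0.767756 = 0.381


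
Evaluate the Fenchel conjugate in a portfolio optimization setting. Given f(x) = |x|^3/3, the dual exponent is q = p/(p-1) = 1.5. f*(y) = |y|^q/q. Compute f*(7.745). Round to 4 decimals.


The conjugate exponent q satisfies 1/p + 1/q = 1.
p = 3, so q = 3/(3 - 1) = 1.5
|y|^q = 7.745^1.5 = 21.5542
f*(7.745) = 21.5542 / 1.5 = 14.3695


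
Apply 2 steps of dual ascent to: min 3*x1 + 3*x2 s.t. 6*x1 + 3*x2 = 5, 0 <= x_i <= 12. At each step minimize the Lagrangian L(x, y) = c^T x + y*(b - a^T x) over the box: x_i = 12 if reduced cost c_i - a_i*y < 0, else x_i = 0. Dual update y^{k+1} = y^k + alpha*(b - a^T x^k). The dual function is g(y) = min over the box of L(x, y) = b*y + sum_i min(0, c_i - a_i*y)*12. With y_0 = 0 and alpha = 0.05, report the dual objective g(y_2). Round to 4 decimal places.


Dual ascent for LP: min 3*x1 + 3*x2, 6*x1 + 3*x2 = 5, 0 <= x_i <= 12
Step 1: y^k = 0.0, reduced costs: (3.0, 3.0)
  x^k = (0.0, 0.0), subgradient = b - a^T x = 5.0
  y^{k+1} = 0.0 + 0.05*5.0 = 0.25
Step 2: y^k = 0.25, reduced costs: (1.5, 2.25)
  x^k = (0.0, 0.0), subgradient = b - a^T x = 5.0
  y^{k+1} = 0.25 + 0.05*5.0 = 0.5
Dual objective at y_2 = 0.5: reduced costs (0.0, 1.5), box minimizer x = (0.0, 0.0)
g(y_2) = b*y + (c1 - a1*y)*x1 + (c2 - a2*y)*x2 = 5*0.5 + 0.0*0.0 + 1.5*0.0 = 2.5 + 0.0 + 0.0 = 2.5


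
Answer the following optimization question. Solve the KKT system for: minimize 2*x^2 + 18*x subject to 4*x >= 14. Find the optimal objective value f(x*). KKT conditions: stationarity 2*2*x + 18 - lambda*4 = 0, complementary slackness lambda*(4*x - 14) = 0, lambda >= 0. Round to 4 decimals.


Step 1: Try lambda = 0 (constraint inactive).
x_unc = -18/(2*2) = -4.5
Check: 4*-4.5 = -18.0 < 14 -- violated!
Step 2: Constraint must be active: 4*x = 14
x* = 14/4 = 3.5
lambda = (2*2*3.5 + 18)/4 = 8.0
Step 3: Compute optimal value.
f(x*) = 2*3.5^2 + 18*3.5 = 87.5


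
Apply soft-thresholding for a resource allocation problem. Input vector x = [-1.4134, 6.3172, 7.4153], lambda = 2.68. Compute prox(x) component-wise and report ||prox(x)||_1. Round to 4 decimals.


Soft-thresholding with lambda = 2.68:
prox(-1.4134) = sign(-1.4134)*max(|-1.4134| - 2.68, 0) = 0.0
prox(6.3172) = sign(6.3172)*max(|6.3172| - 2.68, 0) = 3.6372
prox(7.4153) = sign(7.4153)*max(|7.4153| - 2.68, 0) = 4.7353
prox(x) = [0.0, 3.6372, 4.7353]
||prox(x)||_1 = 0.0 + 3.6372 + 4.7353 = 8.3725


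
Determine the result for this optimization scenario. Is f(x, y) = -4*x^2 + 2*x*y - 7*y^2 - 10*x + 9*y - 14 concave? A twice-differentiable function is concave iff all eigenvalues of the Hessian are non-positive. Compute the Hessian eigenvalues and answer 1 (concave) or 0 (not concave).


The Hessian of f(x,y) = -4*x^2 + 2*x*y - 7*y^2 - 10*x + 9*y - 14 is:
H = [[-8, 2], [2, -14]]
Trace = -8 - 14 = -22
Determinant = -8*-14 - (2)^2 = 108
Discriminant = (-22)^2 - 4*108 = 52.0
Eigenvalues: lambda_1 = -14.6056, lambda_2 = -7.3944
The function is concave.

1


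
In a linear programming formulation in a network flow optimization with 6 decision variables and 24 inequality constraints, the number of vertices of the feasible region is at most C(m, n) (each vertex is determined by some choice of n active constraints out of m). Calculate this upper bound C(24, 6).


Each vertex corresponds to some choice of n active constraints out of m, so the number of vertices is at most C(m, n) = m! / (n!(m-n)!).
m = 24, n = 6
Numerator: 24 * 23 * 22 * 21 * 20 * 19
Denominator: 6! = 720
C(24, 6) = 134596


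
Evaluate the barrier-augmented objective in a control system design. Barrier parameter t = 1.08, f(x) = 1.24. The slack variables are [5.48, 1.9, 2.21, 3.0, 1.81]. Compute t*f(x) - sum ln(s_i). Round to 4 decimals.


Step 1: Compute log-barrier.
ln values: [1.7011, 0.6419, 0.793, 1.0986, 0.5933]
phi = -(1.7011 + 0.6419 + 0.793 + 1.0986 + 0.5933) = -4.8279
Step 2: Compute augmented objective.
t*f(x) = 1.08*1.24 = 1.3392
Total = 1.3392 - 4.8279 = -3.4887


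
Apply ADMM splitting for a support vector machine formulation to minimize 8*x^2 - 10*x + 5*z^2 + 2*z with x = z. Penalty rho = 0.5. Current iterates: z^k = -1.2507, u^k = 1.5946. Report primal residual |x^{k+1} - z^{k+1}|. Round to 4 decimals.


ADMM iteration with rho = 0.5, z^k = -1.2507, u^k = 1.5946
Step 1: x-update.
Minimize 8*x^2 - 10*x + (0.5/2)*(x + 1.2507 + 1.5946)^2
FOC: (2*8 + 0.5)*x = 10 + 0.5*(-1.2507 - 1.5946)
x^{k+1} = 0.5198
Step 2: z-update.
Minimize 5*z^2 + 2*z + (0.5/2)*(0.5198 - z + 1.5946)^2
FOC: (2*5 + 0.5)*z = -2 + 0.5*(0.5198 + 1.5946)
z^{k+1} = -0.0898
Step 3: u-update.
u^{k+1} = 1.5946 + 0.5198 + 0.0898 = 2.2042
Step 4: Primal residual = |0.5198 + 0.0898| = 0.6096


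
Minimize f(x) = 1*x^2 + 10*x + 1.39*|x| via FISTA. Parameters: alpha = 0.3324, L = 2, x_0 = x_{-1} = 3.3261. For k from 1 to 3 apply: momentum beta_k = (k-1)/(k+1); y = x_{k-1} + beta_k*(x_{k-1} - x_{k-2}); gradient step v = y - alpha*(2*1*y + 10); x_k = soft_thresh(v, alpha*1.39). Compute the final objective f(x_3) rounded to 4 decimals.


FISTA on f(x) = 1*x^2 + 10*x + 1.39*|x|
L = 2, alpha = 0.3324
Iteration 1: beta = 0.0, y = 3.3261 + 0.0*(3.3261 - 3.3261) = 3.3261
  grad(y) = 16.6522, v = y - alpha*grad = -2.2091
  prox(v) = soft_thresh(-2.2091, 0.462) = -1.7471
Iteration 2: beta = 0.3333, y = -1.7471 + 0.3333*(-1.7471 - 3.3261) = -3.4381
  grad(y) = 3.1238, v = y - alpha*grad = -4.4765
  prox(v) = soft_thresh(-4.4765, 0.462) = -4.0144
Iteration 3: beta = 0.5, y = -4.0144 + 0.5*(-4.0144 + 1.7471) = -5.1481
  grad(y) = -0.2962, v = y - alpha*grad = -5.0496
  prox(v) = soft_thresh(-5.0496, 0.462) = -4.5876
f(x_3) = 1*(-4.5876)^2 + 10*(-4.5876) + 1.39*|-4.5876| = -18.4532


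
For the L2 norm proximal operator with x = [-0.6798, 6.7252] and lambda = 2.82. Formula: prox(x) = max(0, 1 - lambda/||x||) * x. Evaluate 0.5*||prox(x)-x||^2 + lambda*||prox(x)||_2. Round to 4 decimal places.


Step 1: Compute ||x||.
||x|| = 6.7595
Step 2: Compute scaling factor.
scale = max(0, 1 - 2.82/6.7595) = 0.5828
Step 3: prox(x) = [-0.3962, 3.9195]
||prox(x)|| = 3.9395
Step 4: Proximal objective.
0.5*||prox-x||^2 = 3.9762
lambda*||prox|| = 11.1094
Total = 15.0855


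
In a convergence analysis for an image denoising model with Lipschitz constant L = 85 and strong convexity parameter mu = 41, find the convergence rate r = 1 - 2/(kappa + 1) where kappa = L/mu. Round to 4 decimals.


Step 1: Compute the condition number.
kappa = L/mu = 85/41 = 2.0732
Step 2: Compute the convergence rate.
r = 1 - 2/(kappa + 1) = 1 - 2*mu/(L + mu) = (L - mu)/(L + mu) = 44/126 = 0.3492


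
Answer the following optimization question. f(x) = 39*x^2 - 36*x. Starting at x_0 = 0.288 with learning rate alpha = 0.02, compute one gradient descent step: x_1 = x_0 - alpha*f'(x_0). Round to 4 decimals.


We compute the gradient at x_0 and apply the update.
f'(x) = 78*x - 36
f'(0.288) = 78*0.288 - 36 = -13.536
x_1 = 0.288 - 0.02*-13.536 = 0.5587


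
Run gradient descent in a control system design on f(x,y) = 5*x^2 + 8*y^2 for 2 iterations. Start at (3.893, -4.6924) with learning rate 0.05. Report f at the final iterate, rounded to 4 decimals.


Gradient descent on f(x,y) = 5*x^2 + 8*y^2.
Starting point: (3.893, -4.6924), alpha = 0.05
Step 1: grad_x = 2*5*3.893 = 38.93, grad_y = 2*8*-4.6924 = -75.0784
  x_1 = 3.893 - 0.05*38.93 = 1.9465
  y_1 = -4.6924 - 0.05*-75.0784 = -0.9385
Step 2: grad_x = 2*5*1.9465 = 19.465, grad_y = 2*8*-0.9385 = -15.0157
  x_2 = 1.9465 - 0.05*19.465 = 0.9733
  y_2 = -0.9385 - 0.05*-15.0157 = -0.1877
f(0.9733, -0.1877) = 5*0.9733^2 + 8*(-0.1877)^2 = 5.0179


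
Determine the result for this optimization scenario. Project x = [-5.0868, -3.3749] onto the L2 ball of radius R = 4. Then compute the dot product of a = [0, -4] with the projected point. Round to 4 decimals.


Step 1: Compute ||x|| (intermediates to 6 decimals).
||x|| = sqrt((-5.0868)^2 + (-3.3749)^2) = 6.104546
Step 2: Project.
Since ||x|| > R, scale = R/||x|| = 4/6.104546 = 0.655249, proj(x) = scale * x
proj(x) = [-3.333121, -2.2114]
Step 3: Dot product.
a^T * proj(x) = 0*(-3.333121) - 4*(-2.2114) = 8.8456


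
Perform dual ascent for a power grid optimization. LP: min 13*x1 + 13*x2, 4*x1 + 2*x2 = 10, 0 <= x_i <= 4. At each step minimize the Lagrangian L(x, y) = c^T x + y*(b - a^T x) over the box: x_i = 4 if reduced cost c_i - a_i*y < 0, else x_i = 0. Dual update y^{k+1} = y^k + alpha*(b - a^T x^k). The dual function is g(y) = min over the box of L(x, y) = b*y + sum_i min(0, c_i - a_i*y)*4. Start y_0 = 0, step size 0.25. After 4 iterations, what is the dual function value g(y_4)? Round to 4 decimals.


Dual ascent for LP: min 13*x1 + 13*x2, 4*x1 + 2*x2 = 10, 0 <= x_i <= 4
Step 1: y^k = 0.0, reduced costs: (13.0, 13.0)
  x^k = (0.0, 0.0), subgradient = b - a^T x = 10.0
  y^{k+1} = 0.0 + 0.25*10.0 = 2.5
Step 2: y^k = 2.5, reduced costs: (3.0, 8.0)
  x^k = (0.0, 0.0), subgradient = b - a^T x = 10.0
  y^{k+1} = 2.5 + 0.25*10.0 = 5.0
Step 3: y^k = 5.0, reduced costs: (-7.0, 3.0)
  x^k = (4.0, 0.0), subgradient = b - a^T x = -6.0
  y^{k+1} = 5.0 + 0.25*-6.0 = 3.5
Step 4: y^k = 3.5, reduced costs: (-1.0, 6.0)
  x^k = (4.0, 0.0), subgradient = b - a^T x = -6.0
  y^{k+1} = 3.5 + 0.25*-6.0 = 2.0
Dual objective at y_4 = 2.0: reduced costs (5.0, 9.0), box minimizer x = (0.0, 0.0)
g(y_4) = b*y + (c1 - a1*y)*x1 + (c2 - a2*y)*x2 = 10*2.0 + 5.0*0.0 + 9.0*0.0 = 20.0 + 0.0 + 0.0 = 20.0


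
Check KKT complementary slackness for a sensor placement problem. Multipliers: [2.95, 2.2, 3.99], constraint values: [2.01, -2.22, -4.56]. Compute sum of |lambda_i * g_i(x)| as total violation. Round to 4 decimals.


KKT complementary slackness check:
lambda_1 * g_1 = 2.95 * 2.01 = 5.9295
lambda_2 * g_2 = 2.2 * -2.22 = -4.884
lambda_3 * g_3 = 3.99 * -4.56 = -18.1944
Total violation = 5.9295 + 4.884 + 18.1944 = 29.0079


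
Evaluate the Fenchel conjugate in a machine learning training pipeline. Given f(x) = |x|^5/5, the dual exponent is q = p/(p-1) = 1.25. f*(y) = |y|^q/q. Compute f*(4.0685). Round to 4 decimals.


The conjugate exponent q satisfies 1/p + 1/q = 1.
p = 5, so q = 5/(5 - 1) = 1.25
|y|^q = 4.0685^1.25 = 5.7782
f*(4.0685) = 5.7782 / 1.25 = 4.6226


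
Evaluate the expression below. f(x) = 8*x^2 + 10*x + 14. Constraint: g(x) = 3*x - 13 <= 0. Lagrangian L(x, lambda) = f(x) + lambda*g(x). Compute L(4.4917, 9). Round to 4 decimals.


Step 1: Evaluate f(x).
f(4.4917) = 8*4.4917^2 + 10*4.4917 + 14 = 220.32
Step 2: Evaluate g(x).
g(4.4917) = 3*4.4917 - 13 = 0.4751
Step 3: Compute Lagrangian.
L = 220.32 + 9*0.4751 = 224.5959


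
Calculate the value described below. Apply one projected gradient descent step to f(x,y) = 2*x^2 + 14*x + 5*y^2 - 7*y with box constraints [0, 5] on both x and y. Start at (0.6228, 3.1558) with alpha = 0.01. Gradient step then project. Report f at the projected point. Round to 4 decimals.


Step 1: Compute gradient at (0.6228, 3.1558).
grad_x = 2*2*0.6228 + 14 = 16.4912
grad_y = 2*5*3.1558 - 7 = 24.558
Step 2: Gradient step.
x_raw = 0.6228 - 0.01*16.4912 = 0.4579
y_raw = 3.1558 - 0.01*24.558 = 2.9102
Step 3: Project onto [0, 5].
x_proj = clip(0.4579) = 0.4579
y_proj = clip(2.9102) = 2.9102
Step 4: Evaluate f.
f(0.4579, 2.9102) = 28.8051


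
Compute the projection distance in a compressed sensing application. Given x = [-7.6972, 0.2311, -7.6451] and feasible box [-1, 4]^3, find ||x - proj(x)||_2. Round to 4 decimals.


Project each component onto [-1, 4].
clip(-7.6972) = -1.0, clip(0.2311) = 0.2311, clip(-7.6451) = -1.0
Projection = [-1.0, 0.2311, -1.0]
Squared diffs: [44.8525, 0.0, 44.1574]
Distance = sqrt(89.0099) = 9.4345


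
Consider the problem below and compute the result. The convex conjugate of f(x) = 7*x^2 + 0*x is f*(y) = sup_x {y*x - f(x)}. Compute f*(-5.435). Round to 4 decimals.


f*(y) = sup_x {y*x - a*x^2 - b*x} = sup_x {(y-b)*x - a*x^2}
FOC: (y - b) - 2a*x = 0 => x* = (y - b)/(2a)
x* = (-5.435 - 0)/(2*7) = -0.3882
f*(-5.435) = (y-b)^2/(4a) = (-5.435 - 0)^2/(4*7)
= 29.5392/28 = 1.055


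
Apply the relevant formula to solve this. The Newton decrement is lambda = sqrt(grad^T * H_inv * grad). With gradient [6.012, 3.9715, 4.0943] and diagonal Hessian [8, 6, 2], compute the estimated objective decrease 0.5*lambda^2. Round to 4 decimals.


Step 1: H is diagonal, so H^(-1) * g = [0.7515, 0.6619, 2.0472].
Step 2: g^T H^(-1) g = sum_i g_i^2 / H_ii
  = (6.012)^2/8 + (3.9715)^2/6 + (4.0943)^2/2
  = 4.518 + 2.6288 + 8.3816 = 15.5285
Step 3: Objective decrease = 0.5 * g^T H^(-1) g = 7.7642


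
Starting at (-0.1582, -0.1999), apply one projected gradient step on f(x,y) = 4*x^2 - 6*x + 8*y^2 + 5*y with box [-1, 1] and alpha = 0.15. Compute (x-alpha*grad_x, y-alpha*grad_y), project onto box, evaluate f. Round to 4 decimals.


Step 1: Compute gradient at (-0.1582, -0.1999).
grad_x = 2*4*-0.1582 - 6 = -7.2656
grad_y = 2*8*-0.1999 + 5 = 1.8016
Step 2: Gradient step.
x_raw = -0.1582 - 0.15*-7.2656 = 0.9316
y_raw = -0.1999 - 0.15*1.8016 = -0.4701
Step 3: Project onto [-1, 1].
x_proj = clip(0.9316) = 0.9316
y_proj = clip(-0.4701) = -0.4701
Step 4: Evaluate f.
f(0.9316, -0.4701) = -2.7005


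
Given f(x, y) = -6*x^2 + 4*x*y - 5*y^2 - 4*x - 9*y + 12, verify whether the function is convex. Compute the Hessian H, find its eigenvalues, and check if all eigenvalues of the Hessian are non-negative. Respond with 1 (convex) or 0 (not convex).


The Hessian of f(x,y) = -6*x^2 + 4*x*y - 5*y^2 - 4*x - 9*y + 12 is:
H = [[-12, 4], [4, -10]]
Trace = -12 - 10 = -22
Determinant = -12*-10 - (4)^2 = 104
Discriminant = (-22)^2 - 4*104 = 68.0
Eigenvalues: lambda_1 = -15.1231, lambda_2 = -6.8769
The function is not convex.

0


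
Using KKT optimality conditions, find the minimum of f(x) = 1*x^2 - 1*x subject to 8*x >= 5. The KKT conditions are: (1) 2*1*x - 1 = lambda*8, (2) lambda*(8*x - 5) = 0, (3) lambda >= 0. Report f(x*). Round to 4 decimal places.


Step 1: Try lambda = 0 (constraint inactive).
x_unc = 1/(2*1) = 0.5
Check: 8*0.5 = 4.0 < 5 -- violated!
Step 2: Constraint must be active: 8*x = 5
x* = 5/8 = 0.625
lambda = (2*1*0.625 - 1)/8 = 0.0313
Step 3: Compute optimal value.
f(x*) = 1*0.625^2 - 1*0.625 = -0.2344


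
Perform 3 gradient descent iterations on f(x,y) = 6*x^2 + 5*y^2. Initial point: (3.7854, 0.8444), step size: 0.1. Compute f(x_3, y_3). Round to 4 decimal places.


Gradient descent on f(x,y) = 6*x^2 + 5*y^2.
Starting point: (3.7854, 0.8444), alpha = 0.1
Step 1: grad_x = 2*6*3.7854 = 45.4248, grad_y = 2*5*0.8444 = 8.444
  x_1 = 3.7854 - 0.1*45.4248 = -0.7571
  y_1 = 0.8444 - 0.1*8.444 = -0.0
Step 2: grad_x = 2*6*-0.7571 = -9.085, grad_y = 2*5*-0.0 = -0.0
  x_2 = -0.7571 - 0.1*-9.085 = 0.1514
  y_2 = -0.0 - 0.1*-0.0 = 0.0
Step 3: grad_x = 2*6*0.1514 = 1.817, grad_y = 2*5*0.0 = 0.0
  x_3 = 0.1514 - 0.1*1.817 = -0.0303
  y_3 = 0.0 - 0.1*0.0 = 0.0
f(-0.0303, 0.0) = 6*(-0.0303)^2 + 5*0.0^2 = 0.0055


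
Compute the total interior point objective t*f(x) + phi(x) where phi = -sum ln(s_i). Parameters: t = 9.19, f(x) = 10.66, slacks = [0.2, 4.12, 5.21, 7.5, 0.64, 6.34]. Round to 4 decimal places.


Step 1: Compute log-barrier.
ln values: [-1.6094, 1.4159, 1.6506, 2.0149, -0.4463, 1.8469]
phi = -(-1.6094 + 1.4159 + 1.6506 + 2.0149 - 0.4463 + 1.8469) = -4.8725
Step 2: Compute augmented objective.
t*f(x) = 9.19*10.66 = 97.9654
Total = 97.9654 - 4.8725 = 93.0929


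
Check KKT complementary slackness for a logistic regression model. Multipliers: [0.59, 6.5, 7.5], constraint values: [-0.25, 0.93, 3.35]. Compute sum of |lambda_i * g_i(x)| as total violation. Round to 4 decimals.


KKT complementary slackness check:
lambda_1 * g_1 = 0.59 * -0.25 = -0.1475
lambda_2 * g_2 = 6.5 * 0.93 = 6.045
lambda_3 * g_3 = 7.5 * 3.35 = 25.125
Total violation = 0.1475 + 6.045 + 25.125 = 31.3175


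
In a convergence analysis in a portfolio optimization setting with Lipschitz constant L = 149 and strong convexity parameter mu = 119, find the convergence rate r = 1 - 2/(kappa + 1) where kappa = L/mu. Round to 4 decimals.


Step 1: Compute the condition number.
kappa = L/mu = 149/119 = 1.2521
Step 2: Compute the convergence rate.
r = 1 - 2/(kappa + 1) = 1 - 2*mu/(L + mu) = (L - mu)/(L + mu) = 30/268 = 0.1119


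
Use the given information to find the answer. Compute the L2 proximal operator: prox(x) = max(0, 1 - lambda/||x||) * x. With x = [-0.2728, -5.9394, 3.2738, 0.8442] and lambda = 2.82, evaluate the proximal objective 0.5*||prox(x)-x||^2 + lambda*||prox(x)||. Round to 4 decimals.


Step 1: Compute ||x||.
||x|| = 6.8397
Step 2: Compute scaling factor.
scale = max(0, 1 - 2.82/6.8397) = 0.5877
Step 3: prox(x) = [-0.1603, -3.4906, 1.924, 0.4961]
||prox(x)|| = 4.0197
Step 4: Proximal objective.
0.5*||prox-x||^2 = 3.9762
lambda*||prox|| = 11.3356
Total = 15.3117


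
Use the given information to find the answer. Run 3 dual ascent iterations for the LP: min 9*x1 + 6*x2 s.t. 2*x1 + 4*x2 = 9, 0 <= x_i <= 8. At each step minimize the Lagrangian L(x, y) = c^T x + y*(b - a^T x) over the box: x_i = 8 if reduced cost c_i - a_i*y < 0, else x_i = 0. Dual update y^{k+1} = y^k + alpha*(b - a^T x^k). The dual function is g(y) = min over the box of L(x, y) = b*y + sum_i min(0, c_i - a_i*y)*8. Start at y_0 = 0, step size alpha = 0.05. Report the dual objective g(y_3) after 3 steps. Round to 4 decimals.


Dual ascent for LP: min 9*x1 + 6*x2, 2*x1 + 4*x2 = 9, 0 <= x_i <= 8
Step 1: y^k = 0.0, reduced costs: (9.0, 6.0)
  x^k = (0.0, 0.0), subgradient = b - a^T x = 9.0
  y^{k+1} = 0.0 + 0.05*9.0 = 0.45
Step 2: y^k = 0.45, reduced costs: (8.1, 4.2)
  x^k = (0.0, 0.0), subgradient = b - a^T x = 9.0
  y^{k+1} = 0.45 + 0.05*9.0 = 0.9
Step 3: y^k = 0.9, reduced costs: (7.2, 2.4)
  x^k = (0.0, 0.0), subgradient = b - a^T x = 9.0
  y^{k+1} = 0.9 + 0.05*9.0 = 1.35
Dual objective at y_3 = 1.35: reduced costs (6.3, 0.6), box minimizer x = (0.0, 0.0)
g(y_3) = b*y + (c1 - a1*y)*x1 + (c2 - a2*y)*x2 = 9*1.35 + 6.3*0.0 + 0.6*0.0 = 12.15 + 0.0 + 0.0 = 12.15


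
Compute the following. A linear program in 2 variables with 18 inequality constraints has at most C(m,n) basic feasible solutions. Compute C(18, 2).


Each vertex corresponds to some choice of n active constraints out of m, so the number of vertices is at most C(m, n) = m! / (n!(m-n)!).
m = 18, n = 2
Numerator: 18 * 17
Denominator: 2! = 2
C(18, 2) = 153


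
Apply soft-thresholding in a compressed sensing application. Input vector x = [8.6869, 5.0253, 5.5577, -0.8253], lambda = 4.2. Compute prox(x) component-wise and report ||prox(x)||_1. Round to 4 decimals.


Soft-thresholding with lambda = 4.2:
prox(8.6869) = sign(8.6869)*max(|8.6869| - 4.2, 0) = 4.4869
prox(5.0253) = sign(5.0253)*max(|5.0253| - 4.2, 0) = 0.8253
prox(5.5577) = sign(5.5577)*max(|5.5577| - 4.2, 0) = 1.3577
prox(-0.8253) = sign(-0.8253)*max(|-0.8253| - 4.2, 0) = 0.0
prox(x) = [4.4869, 0.8253, 1.3577, 0.0]
||prox(x)||_1 = 4.4869 + 0.8253 + 1.3577 + 0.0 = 6.6699


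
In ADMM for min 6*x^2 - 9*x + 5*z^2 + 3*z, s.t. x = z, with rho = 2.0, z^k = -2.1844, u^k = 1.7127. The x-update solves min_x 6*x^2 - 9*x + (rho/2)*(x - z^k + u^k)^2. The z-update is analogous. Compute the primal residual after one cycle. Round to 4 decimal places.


ADMM iteration with rho = 2.0, z^k = -2.1844, u^k = 1.7127
Step 1: x-update.
Minimize 6*x^2 - 9*x + (2.0/2)*(x + 2.1844 + 1.7127)^2
FOC: (2*6 + 2.0)*x = 9 + 2.0*(-2.1844 - 1.7127)
x^{k+1} = 0.0861
Step 2: z-update.
Minimize 5*z^2 + 3*z + (2.0/2)*(0.0861 - z + 1.7127)^2
FOC: (2*5 + 2.0)*z = -3 + 2.0*(0.0861 + 1.7127)
z^{k+1} = 0.0498
Step 3: u-update.
u^{k+1} = 1.7127 + 0.0861 - 0.0498 = 1.749
Step 4: Primal residual = |0.0861 - 0.0498| = 0.0363


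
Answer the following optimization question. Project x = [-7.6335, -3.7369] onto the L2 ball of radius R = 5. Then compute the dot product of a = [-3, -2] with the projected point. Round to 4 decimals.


Step 1: Compute ||x|| (intermediates to 6 decimals).
||x|| = sqrt((-7.6335)^2 + (-3.7369)^2) = 8.499103
Step 2: Project.
Since ||x|| > R, scale = R/||x|| = 5/8.499103 = 0.588297, proj(x) = scale * x
proj(x) = [-4.490765, -2.198407]
Step 3: Dot product.
a^T * proj(x) = -3*(-4.490765) - 2*(-2.198407) = 17.8691


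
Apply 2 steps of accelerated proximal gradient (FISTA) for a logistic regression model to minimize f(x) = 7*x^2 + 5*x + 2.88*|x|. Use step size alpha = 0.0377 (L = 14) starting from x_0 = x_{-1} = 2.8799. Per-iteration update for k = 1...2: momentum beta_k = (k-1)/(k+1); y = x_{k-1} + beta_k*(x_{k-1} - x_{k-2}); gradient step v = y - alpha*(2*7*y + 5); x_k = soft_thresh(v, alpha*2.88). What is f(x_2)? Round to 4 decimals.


FISTA on f(x) = 7*x^2 + 5*x + 2.88*|x|
L = 14, alpha = 0.0377
Iteration 1: beta = 0.0, y = 2.8799 + 0.0*(2.8799 - 2.8799) = 2.8799
  grad(y) = 45.3186, v = y - alpha*grad = 1.1714
  prox(v) = soft_thresh(1.1714, 0.1086) = 1.0628
Iteration 2: beta = 0.3333, y = 1.0628 + 0.3333*(1.0628 - 2.8799) = 0.4571
  grad(y) = 11.3996, v = y - alpha*grad = 0.0274
  prox(v) = soft_thresh(0.0274, 0.1086) = 0.0
f(x_2) = 7*0.0^2 + 5*0.0 + 2.88*|0.0| = 0.0


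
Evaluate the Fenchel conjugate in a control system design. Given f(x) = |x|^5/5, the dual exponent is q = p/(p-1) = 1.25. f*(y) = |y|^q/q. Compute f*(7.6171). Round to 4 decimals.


The conjugate exponent q satisfies 1/p + 1/q = 1.
p = 5, so q = 5/(5 - 1) = 1.25
|y|^q = 7.6171^1.25 = 12.6543
f*(7.6171) = 12.6543 / 1.25 = 10.1234


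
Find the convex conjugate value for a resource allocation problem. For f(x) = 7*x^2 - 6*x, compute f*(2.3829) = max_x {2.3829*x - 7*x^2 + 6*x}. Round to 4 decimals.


f*(y) = sup_x {y*x - a*x^2 - b*x} = sup_x {(y-b)*x - a*x^2}
FOC: (y - b) - 2a*x = 0 => x* = (y - b)/(2a)
x* = (2.3829 + 6)/(2*7) = 0.5988
f*(2.3829) = (y-b)^2/(4a) = (2.3829 + 6)^2/(4*7)
= 70.273/28 = 2.5098


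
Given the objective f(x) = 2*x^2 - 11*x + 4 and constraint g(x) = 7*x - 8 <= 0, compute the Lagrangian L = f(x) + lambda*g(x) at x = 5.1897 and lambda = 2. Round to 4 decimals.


Step 1: Evaluate f(x).
f(5.1897) = 2*5.1897^2 - 11*5.1897 + 4 = 0.7793
Step 2: Evaluate g(x).
g(5.1897) = 7*5.1897 - 8 = 28.3279
Step 3: Compute Lagrangian.
L = 0.7793 + 2*28.3279 = 57.4351


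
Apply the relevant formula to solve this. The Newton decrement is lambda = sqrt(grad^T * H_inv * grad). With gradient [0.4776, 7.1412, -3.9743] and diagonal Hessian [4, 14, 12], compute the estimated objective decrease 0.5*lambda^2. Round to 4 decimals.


Step 1: H is diagonal, so H^(-1) * g = [0.1194, 0.5101, -0.3312].
Step 2: g^T H^(-1) g = sum_i g_i^2 / H_ii
  = (0.4776)^2/4 + (7.1412)^2/14 + (-3.9743)^2/12
  = 0.057 + 3.6426 + 1.3163 = 5.0159
Step 3: Objective decrease = 0.5 * g^T H^(-1) g = 2.508


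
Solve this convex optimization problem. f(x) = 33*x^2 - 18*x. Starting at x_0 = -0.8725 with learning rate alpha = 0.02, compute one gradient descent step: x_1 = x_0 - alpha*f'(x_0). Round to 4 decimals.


We compute the gradient at x_0 and apply the update.
f'(x) = 66*x - 18
f'(-0.8725) = 66*-0.8725 - 18 = -75.585
x_1 = -0.8725 - 0.02*-75.585 = 0.6392


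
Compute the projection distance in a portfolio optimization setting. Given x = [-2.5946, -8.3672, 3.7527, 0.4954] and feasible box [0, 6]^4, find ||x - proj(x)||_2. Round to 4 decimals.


Project each component onto [0, 6].
clip(-2.5946) = 0.0, clip(-8.3672) = 0.0, clip(3.7527) = 3.7527, clip(0.4954) = 0.4954
Projection = [0.0, 0.0, 3.7527, 0.4954]
Squared diffs: [6.7319, 70.01, 0.0, 0.0]
Distance = sqrt(76.7419) = 8.7603


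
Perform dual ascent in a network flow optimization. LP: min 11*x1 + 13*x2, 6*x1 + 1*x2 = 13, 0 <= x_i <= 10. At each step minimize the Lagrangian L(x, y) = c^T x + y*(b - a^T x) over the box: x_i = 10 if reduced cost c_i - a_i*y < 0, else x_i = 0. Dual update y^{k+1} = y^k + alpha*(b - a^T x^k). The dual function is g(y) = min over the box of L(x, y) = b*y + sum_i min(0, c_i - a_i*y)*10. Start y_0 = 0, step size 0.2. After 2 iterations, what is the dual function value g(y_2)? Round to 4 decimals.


Dual ascent for LP: min 11*x1 + 13*x2, 6*x1 + 1*x2 = 13, 0 <= x_i <= 10
Step 1: y^k = 0.0, reduced costs: (11.0, 13.0)
  x^k = (0.0, 0.0), subgradient = b - a^T x = 13.0
  y^{k+1} = 0.0 + 0.2*13.0 = 2.6
Step 2: y^k = 2.6, reduced costs: (-4.6, 10.4)
  x^k = (10.0, 0.0), subgradient = b - a^T x = -47.0
  y^{k+1} = 2.6 + 0.2*-47.0 = -6.8
Dual objective at y_2 = -6.8: reduced costs (51.8, 19.8), box minimizer x = (0.0, 0.0)
g(y_2) = b*y + (c1 - a1*y)*x1 + (c2 - a2*y)*x2 = 13*(-6.8) + 51.8*0.0 + 19.8*0.0 = -88.4 + 0.0 + 0.0 = -88.4


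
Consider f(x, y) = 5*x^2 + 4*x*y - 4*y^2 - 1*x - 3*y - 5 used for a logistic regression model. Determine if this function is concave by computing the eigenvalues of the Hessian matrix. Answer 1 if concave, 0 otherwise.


The Hessian of f(x,y) = 5*x^2 + 4*x*y - 4*y^2 - 1*x - 3*y - 5 is:
H = [[10, 4], [4, -8]]
Trace = 10 - 8 = 2
Determinant = 10*-8 - (4)^2 = -96
Discriminant = (2)^2 - 4*-96 = 388.0
Eigenvalues: lambda_1 = -8.8489, lambda_2 = 10.8489
The function is not concave.

0


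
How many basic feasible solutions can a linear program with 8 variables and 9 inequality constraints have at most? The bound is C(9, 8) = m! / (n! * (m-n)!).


Each vertex corresponds to some choice of n active constraints out of m, so the number of vertices is at most C(m, n) = m! / (n!(m-n)!).
m = 9, n = 8
Numerator: 9 * 8 * 7 * 6 * 5 * 4 * 3 * 2
Denominator: 8! = 40320
C(9, 8) = 9


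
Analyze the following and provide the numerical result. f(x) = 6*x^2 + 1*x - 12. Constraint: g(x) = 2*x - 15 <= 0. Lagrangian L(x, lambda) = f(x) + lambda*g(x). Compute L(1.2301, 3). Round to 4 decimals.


Step 1: Evaluate f(x).
f(1.2301) = 6*1.2301^2 + 1*1.2301 - 12 = -1.691
Step 2: Evaluate g(x).
g(1.2301) = 2*1.2301 - 15 = -12.5398
Step 3: Compute Lagrangian.
L = -1.691 + 3*-12.5398 = -39.3104


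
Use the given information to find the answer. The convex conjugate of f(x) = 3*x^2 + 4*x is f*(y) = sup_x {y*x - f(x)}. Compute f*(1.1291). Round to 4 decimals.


f*(y) = sup_x {y*x - a*x^2 - b*x} = sup_x {(y-b)*x - a*x^2}
FOC: (y - b) - 2a*x = 0 => x* = (y - b)/(2a)
x* = (1.1291 - 4)/(2*3) = -0.4785
f*(1.1291) = (y-b)^2/(4a) = (1.1291 - 4)^2/(4*3)
= 8.2421/12 = 0.6868


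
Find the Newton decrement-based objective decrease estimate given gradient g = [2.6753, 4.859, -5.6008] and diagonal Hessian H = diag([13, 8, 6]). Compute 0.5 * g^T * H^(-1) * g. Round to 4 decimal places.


Step 1: H is diagonal, so H^(-1) * g = [0.2058, 0.6074, -0.9335].
Step 2: g^T H^(-1) g = sum_i g_i^2 / H_ii
  = (2.6753)^2/13 + (4.859)^2/8 + (-5.6008)^2/6
  = 0.5506 + 2.9512 + 5.2282 = 8.73
Step 3: Objective decrease = 0.5 * g^T H^(-1) g = 4.365


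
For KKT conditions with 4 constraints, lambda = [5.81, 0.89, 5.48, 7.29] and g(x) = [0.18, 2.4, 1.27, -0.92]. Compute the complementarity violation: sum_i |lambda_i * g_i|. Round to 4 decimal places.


KKT complementary slackness check:
lambda_1 * g_1 = 5.81 * 0.18 = 1.0458
lambda_2 * g_2 = 0.89 * 2.4 = 2.136
lambda_3 * g_3 = 5.48 * 1.27 = 6.9596
lambda_4 * g_4 = 7.29 * -0.92 = -6.7068
Total violation = 1.0458 + 2.136 + 6.9596 + 6.7068 = 16.8482


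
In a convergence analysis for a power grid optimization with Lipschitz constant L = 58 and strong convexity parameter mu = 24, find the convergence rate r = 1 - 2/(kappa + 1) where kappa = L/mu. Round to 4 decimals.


Step 1: Compute the condition number.
kappa = L/mu = 58/24 = 2.4167
Step 2: Compute the convergence rate.
r = 1 - 2/(kappa + 1) = 1 - 2*mu/(L + mu) = (L - mu)/(L + mu) = 34/82 = 0.4146


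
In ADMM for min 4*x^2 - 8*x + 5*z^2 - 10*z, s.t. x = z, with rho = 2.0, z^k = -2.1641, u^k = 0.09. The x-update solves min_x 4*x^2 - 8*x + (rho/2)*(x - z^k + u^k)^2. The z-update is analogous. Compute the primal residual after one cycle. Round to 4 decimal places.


ADMM iteration with rho = 2.0, z^k = -2.1641, u^k = 0.09
Step 1: x-update.
Minimize 4*x^2 - 8*x + (2.0/2)*(x + 2.1641 + 0.09)^2
FOC: (2*4 + 2.0)*x = 8 + 2.0*(-2.1641 - 0.09)
x^{k+1} = 0.3492
Step 2: z-update.
Minimize 5*z^2 - 10*z + (2.0/2)*(0.3492 - z + 0.09)^2
FOC: (2*5 + 2.0)*z = 10 + 2.0*(0.3492 + 0.09)
z^{k+1} = 0.9065
Step 3: u-update.
u^{k+1} = 0.09 + 0.3492 - 0.9065 = -0.4674
Step 4: Primal residual = |0.3492 - 0.9065| = 0.5574


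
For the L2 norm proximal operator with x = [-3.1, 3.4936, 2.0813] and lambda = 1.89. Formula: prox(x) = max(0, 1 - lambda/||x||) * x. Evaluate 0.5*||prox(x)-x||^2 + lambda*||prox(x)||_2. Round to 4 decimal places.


Step 1: Compute ||x||.
||x|| = 5.1134
Step 2: Compute scaling factor.
scale = max(0, 1 - 1.89/5.1134) = 0.6304
Step 3: prox(x) = [-1.9542, 2.2023, 1.312]
||prox(x)|| = 3.2234
Step 4: Proximal objective.
0.5*||prox-x||^2 = 1.7861
lambda*||prox|| = 6.0922
Total = 7.8783


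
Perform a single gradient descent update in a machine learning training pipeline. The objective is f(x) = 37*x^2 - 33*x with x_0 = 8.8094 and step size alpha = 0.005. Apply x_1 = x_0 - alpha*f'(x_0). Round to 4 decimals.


We compute the gradient at x_0 and apply the update.
f'(x) = 74*x - 33
f'(8.8094) = 74*8.8094 - 33 = 618.8956
x_1 = 8.8094 - 0.005*618.8956 = 5.7149


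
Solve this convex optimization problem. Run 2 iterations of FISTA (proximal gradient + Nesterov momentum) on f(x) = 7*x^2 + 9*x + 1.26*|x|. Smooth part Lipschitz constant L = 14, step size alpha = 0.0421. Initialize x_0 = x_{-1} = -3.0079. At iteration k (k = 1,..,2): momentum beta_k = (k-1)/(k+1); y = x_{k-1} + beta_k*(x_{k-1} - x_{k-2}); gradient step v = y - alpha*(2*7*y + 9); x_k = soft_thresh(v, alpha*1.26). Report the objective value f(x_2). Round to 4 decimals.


FISTA on f(x) = 7*x^2 + 9*x + 1.26*|x|
L = 14, alpha = 0.0421
Iteration 1: beta = 0.0, y = -3.0079 + 0.0*(-3.0079 + 3.0079) = -3.0079
  grad(y) = -33.1106, v = y - alpha*grad = -1.6139
  prox(v) = soft_thresh(-1.6139, 0.053) = -1.5609
Iteration 2: beta = 0.3333, y = -1.5609 + 0.3333*(-1.5609 + 3.0079) = -1.0786
  grad(y) = -6.0999, v = y - alpha*grad = -0.8218
  prox(v) = soft_thresh(-0.8218, 0.053) = -0.7687
f(x_2) = 7*(-0.7687)^2 + 9*(-0.7687) + 1.26*|-0.7687| = -1.8134


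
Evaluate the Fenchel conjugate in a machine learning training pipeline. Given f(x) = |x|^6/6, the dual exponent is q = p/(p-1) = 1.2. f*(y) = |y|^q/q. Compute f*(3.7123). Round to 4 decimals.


The conjugate exponent q satisfies 1/p + 1/q = 1.
p = 6, so q = 6/(6 - 1) = 1.2
|y|^q = 3.7123^1.2 = 4.8258
f*(3.7123) = 4.8258 / 1.2 = 4.0215


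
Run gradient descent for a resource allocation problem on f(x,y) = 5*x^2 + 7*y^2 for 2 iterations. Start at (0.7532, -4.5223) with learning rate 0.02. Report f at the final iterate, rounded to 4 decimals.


Gradient descent on f(x,y) = 5*x^2 + 7*y^2.
Starting point: (0.7532, -4.5223), alpha = 0.02
Step 1: grad_x = 2*5*0.7532 = 7.532, grad_y = 2*7*-4.5223 = -63.3122
  x_1 = 0.7532 - 0.02*7.532 = 0.6026
  y_1 = -4.5223 - 0.02*-63.3122 = -3.2561
Step 2: grad_x = 2*5*0.6026 = 6.0256, grad_y = 2*7*-3.2561 = -45.5848
  x_2 = 0.6026 - 0.02*6.0256 = 0.482
  y_2 = -3.2561 - 0.02*-45.5848 = -2.3444
f(0.482, -2.3444) = 5*0.482^2 + 7*(-2.3444)^2 = 39.634


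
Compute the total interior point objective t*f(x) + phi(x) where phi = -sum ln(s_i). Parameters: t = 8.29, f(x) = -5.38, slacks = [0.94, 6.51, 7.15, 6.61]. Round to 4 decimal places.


Step 1: Compute log-barrier.
ln values: [-0.0619, 1.8733, 1.9671, 1.8886]
phi = -(-0.0619 + 1.8733 + 1.9671 + 1.8886) = -5.6672
Step 2: Compute augmented objective.
t*f(x) = 8.29*-5.38 = -44.6002
Total = -44.6002 - 5.6672 = -50.2674


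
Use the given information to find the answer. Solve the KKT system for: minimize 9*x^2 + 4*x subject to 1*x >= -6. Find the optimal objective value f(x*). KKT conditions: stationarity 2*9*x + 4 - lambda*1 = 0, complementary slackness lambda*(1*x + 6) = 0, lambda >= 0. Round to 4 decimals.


Step 1: Try lambda = 0 (constraint inactive).
Stationarity: 2*9*x + 4 = 0
x* = -4/(2*9) = -2/9 = -0.2222 (rounded; the exact value -2/9 is used below)
Check constraint: 1*-0.2222 = -0.2222 >= -6 -- satisfied.
Step 2: Compute optimal value.
f(x*) = 9*(-2/9)^2 + 4*(-2/9) = -0.4444


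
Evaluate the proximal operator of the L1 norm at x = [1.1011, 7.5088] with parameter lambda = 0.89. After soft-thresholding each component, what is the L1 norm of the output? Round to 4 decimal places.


Soft-thresholding with lambda = 0.89:
prox(1.1011) = sign(1.1011)*max(|1.1011| - 0.89, 0) = 0.2111
prox(7.5088) = sign(7.5088)*max(|7.5088| - 0.89, 0) = 6.6188
prox(x) = [0.2111, 6.6188]
||prox(x)||_1 = 0.2111 + 6.6188 = 6.8299


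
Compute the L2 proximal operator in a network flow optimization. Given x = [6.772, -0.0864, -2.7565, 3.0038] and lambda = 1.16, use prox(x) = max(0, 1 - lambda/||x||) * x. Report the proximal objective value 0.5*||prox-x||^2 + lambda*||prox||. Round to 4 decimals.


Step 1: Compute ||x||.
||x|| = 7.905
Step 2: Compute scaling factor.
scale = max(0, 1 - 1.16/7.905) = 0.8533
Step 3: prox(x) = [5.7783, -0.0737, -2.352, 2.563]
||prox(x)|| = 6.745
Step 4: Proximal objective.
0.5*||prox-x||^2 = 0.6728
lambda*||prox|| = 7.8242
Total = 8.497


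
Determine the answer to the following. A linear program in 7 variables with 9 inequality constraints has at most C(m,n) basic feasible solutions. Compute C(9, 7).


Each vertex corresponds to some choice of n active constraints out of m, so the number of vertices is at most C(m, n) = m! / (n!(m-n)!).
m = 9, n = 7
Numerator: 9 * 8 * 7 * 6 * 5 * 4 * 3
Denominator: 7! = 5040
C(9, 7) = 36


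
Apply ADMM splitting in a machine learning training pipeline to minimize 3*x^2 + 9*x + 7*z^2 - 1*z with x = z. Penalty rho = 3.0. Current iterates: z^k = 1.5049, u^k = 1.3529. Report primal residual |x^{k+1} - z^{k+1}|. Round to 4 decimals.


ADMM iteration with rho = 3.0, z^k = 1.5049, u^k = 1.3529
Step 1: x-update.
Minimize 3*x^2 + 9*x + (3.0/2)*(x - 1.5049 + 1.3529)^2
FOC: (2*3 + 3.0)*x = -9 + 3.0*(1.5049 - 1.3529)
x^{k+1} = -0.9493
Step 2: z-update.
Minimize 7*z^2 - 1*z + (3.0/2)*(-0.9493 - z + 1.3529)^2
FOC: (2*7 + 3.0)*z = 1 + 3.0*(-0.9493 + 1.3529)
z^{k+1} = 0.13
Step 3: u-update.
u^{k+1} = 1.3529 - 0.9493 - 0.13 = 0.2735
Step 4: Primal residual = |-0.9493 - 0.13| = 1.0794


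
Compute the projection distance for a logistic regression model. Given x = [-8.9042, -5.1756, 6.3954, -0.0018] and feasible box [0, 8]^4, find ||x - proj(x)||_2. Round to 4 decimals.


Project each component onto [0, 8].
clip(-8.9042) = 0.0, clip(-5.1756) = 0.0, clip(6.3954) = 6.3954, clip(-0.0018) = 0.0
Projection = [0.0, 0.0, 6.3954, 0.0]
Squared diffs: [79.2848, 26.7868, 0.0, 0.0]
Distance = sqrt(106.0716) = 10.2991


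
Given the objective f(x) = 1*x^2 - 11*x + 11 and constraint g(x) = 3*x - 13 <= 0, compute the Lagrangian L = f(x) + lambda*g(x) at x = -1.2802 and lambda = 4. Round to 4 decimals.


Step 1: Evaluate f(x).
f(-1.2802) = 1*(-1.2802)^2 - 11*(-1.2802) + 11 = 26.7211
Step 2: Evaluate g(x).
g(-1.2802) = 3*-1.2802 - 13 = -16.8406
Step 3: Compute Lagrangian.
L = 26.7211 + 4*-16.8406 = -40.6413
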